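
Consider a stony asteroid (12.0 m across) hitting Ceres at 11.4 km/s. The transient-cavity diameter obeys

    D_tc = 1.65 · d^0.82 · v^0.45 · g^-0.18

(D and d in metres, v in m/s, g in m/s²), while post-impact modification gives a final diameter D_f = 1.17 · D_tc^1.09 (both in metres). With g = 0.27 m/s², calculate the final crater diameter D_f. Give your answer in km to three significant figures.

v = 11400 m/s.
d^0.82 = 12^0.82 = 7.672
v^0.45 = 11400^0.45 = 66.93
g^-0.18 = 0.27^-0.18 = 1.266
D_tc = 1.65 × 7.672 × 66.93 × 1.266 = 1073 m
D_f = 1.17 × (1073)^1.09 = 2353 m
     = 2.353 km

D_f ≈ 2.35 km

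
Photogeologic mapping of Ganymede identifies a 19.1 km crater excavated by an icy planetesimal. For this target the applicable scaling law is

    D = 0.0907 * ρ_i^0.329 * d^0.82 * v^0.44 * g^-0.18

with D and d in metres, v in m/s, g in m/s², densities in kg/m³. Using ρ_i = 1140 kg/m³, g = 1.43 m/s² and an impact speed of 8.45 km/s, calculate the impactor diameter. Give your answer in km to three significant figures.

Rearranging for d: d = [D / (0.0907 · 1140^0.329 · 8450^0.44 · 1.43^-0.18)]^(1/0.82).
D = 19100 m.
1140^0.329 = 10.13
8450^0.44 = 53.43
1.43^-0.18 = 0.9376
Denominator = 0.0907 × 10.13 × 53.43 × 0.9376 = 46.03
D / 46.03 = 19100 / 46.03 = 414.9
d = 414.9^(1/0.82) = 414.9^1.2195 = 1558 m

d ≈ 1.56 km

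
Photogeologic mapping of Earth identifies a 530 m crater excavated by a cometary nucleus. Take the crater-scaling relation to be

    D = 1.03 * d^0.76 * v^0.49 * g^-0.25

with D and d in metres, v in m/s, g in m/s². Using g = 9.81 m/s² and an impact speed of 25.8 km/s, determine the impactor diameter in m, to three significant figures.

d ≈ 11.2 m

Rearranging for d: d = [D / (1.03 · 25800^0.49 · 9.81^-0.25)]^(1/0.76).
25800^0.49 = 145.1
9.81^-0.25 = 0.5650
Denominator = 1.03 × 145.1 × 0.5650 = 84.44
D / 84.44 = 530 / 84.44 = 6.277
d = 6.277^(1/0.76) = 6.277^1.3158 = 11.21 m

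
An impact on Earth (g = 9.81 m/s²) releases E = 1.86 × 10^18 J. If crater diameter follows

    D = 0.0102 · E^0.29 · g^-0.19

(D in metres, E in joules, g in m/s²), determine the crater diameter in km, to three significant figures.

D ≈ 1.31 km

E^0.29 = (1.86 × 10^18)^0.29 = 1.987 × 10^5
g^-0.19 = 9.81^-0.19 = 0.6480
D = 0.0102 × 1.987 × 10^5 × 0.6480 = 1313 m
   = 1.313 km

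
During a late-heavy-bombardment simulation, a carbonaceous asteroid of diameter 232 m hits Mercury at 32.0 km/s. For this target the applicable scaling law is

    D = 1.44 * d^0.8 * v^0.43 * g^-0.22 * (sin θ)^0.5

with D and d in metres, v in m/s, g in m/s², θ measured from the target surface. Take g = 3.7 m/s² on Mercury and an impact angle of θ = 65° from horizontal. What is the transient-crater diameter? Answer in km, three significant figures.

D ≈ 6.94 km

In SI units: v = 32000 m/s.
d^0.8 = 232^0.8 = 78.05
v^0.43 = 32000^0.43 = 86.54
g^-0.22 = 3.7^-0.22 = 0.7499
(sin 65°)^0.5 = 0.9063^0.5 = 0.9520
D = 1.44 × 78.05 × 86.54 × 0.7499 × 0.9520 = 6944 m
   = 6.944 km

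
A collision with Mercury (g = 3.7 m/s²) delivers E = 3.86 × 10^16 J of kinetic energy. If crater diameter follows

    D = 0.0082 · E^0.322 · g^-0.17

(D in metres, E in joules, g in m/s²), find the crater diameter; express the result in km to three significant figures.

E^0.322 = (3.86 × 10^16)^0.322 = 2.192 × 10^5
g^-0.17 = 3.7^-0.17 = 0.8006
D = 0.0082 × 2.192 × 10^5 × 0.8006 = 1439 m
   = 1.439 km

D ≈ 1.44 km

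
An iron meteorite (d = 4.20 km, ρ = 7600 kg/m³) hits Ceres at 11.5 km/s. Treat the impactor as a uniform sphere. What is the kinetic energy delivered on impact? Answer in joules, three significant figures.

d = 4200 m; v = 11500 m/s.
Mass m = (π/6) ρ d³ = (π/6) × 7600 × (4200)³ = 2.948 × 10^14 kg
E = ½ m v² = 0.5 × 2.948 × 10^14 × (11500)² = 1.949 × 10^22 J

E ≈ 1.95 × 10^22 J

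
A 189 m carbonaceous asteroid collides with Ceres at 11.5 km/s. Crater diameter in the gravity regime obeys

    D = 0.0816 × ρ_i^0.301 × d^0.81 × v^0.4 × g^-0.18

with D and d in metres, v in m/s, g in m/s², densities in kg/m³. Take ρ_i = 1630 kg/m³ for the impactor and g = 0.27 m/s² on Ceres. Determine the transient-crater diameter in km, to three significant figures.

In SI units: v = 11500 m/s.
ρ_i^0.301 = 1630^0.301 = 9.265
d^0.81 = 189^0.81 = 69.81
v^0.4 = 11500^0.4 = 42.10
g^-0.18 = 0.27^-0.18 = 1.266
D = 0.0816 × 9.265 × 69.81 × 42.10 × 1.266 = 2813 m
   = 2.813 km

D ≈ 2.81 km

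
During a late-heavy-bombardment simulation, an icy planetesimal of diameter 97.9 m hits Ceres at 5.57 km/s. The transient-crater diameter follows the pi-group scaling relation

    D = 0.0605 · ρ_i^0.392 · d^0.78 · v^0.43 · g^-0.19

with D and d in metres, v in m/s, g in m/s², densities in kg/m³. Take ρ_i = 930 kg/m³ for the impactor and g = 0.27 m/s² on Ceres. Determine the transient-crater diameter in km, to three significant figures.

In SI units: v = 5570 m/s.
ρ_i^0.392 = 930^0.392 = 14.58
d^0.78 = 97.9^0.78 = 35.71
v^0.43 = 5570^0.43 = 40.81
g^-0.19 = 0.27^-0.19 = 1.282
D = 0.0605 × 14.58 × 35.71 × 40.81 × 1.282 = 1648 m
   = 1.648 km

D ≈ 1.65 km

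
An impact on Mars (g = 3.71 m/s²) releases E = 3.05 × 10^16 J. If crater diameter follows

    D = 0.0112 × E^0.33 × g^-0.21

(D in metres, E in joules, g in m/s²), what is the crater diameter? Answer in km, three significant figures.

D ≈ 2.34 km

E^0.33 = (3.05 × 10^16)^0.33 = 2.753 × 10^5
g^-0.21 = 3.71^-0.21 = 0.7593
D = 0.0112 × 2.753 × 10^5 × 0.7593 = 2341 m
   = 2.341 km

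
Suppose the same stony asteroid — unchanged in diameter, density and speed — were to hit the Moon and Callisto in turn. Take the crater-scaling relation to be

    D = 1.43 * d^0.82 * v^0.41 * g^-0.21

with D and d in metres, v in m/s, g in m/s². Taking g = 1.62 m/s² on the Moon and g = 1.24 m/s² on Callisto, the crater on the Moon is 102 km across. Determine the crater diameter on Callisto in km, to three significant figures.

All impactor-dependent factors cancel in the ratio, leaving D_Callisto/D_Moon = (g_Callisto/g_Moon)^-0.21.
(1.24/1.62)^-0.21 = 0.7654^-0.21 = 1.058
D_Callisto = 1.058 × 102 km = 108 km

D ≈ 108 km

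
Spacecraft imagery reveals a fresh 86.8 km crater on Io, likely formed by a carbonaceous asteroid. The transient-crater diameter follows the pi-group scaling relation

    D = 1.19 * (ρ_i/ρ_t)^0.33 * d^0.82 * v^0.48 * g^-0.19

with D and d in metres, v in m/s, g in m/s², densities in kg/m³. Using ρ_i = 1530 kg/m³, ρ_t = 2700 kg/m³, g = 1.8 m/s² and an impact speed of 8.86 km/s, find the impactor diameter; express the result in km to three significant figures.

Rearranging for d: d = [D / (1.19 · (1530/2700)^0.33 · 8860^0.48 · 1.8^-0.19)]^(1/0.82).
D = 86800 m.
(1530/2700)^0.33 = 0.8291
8860^0.48 = 78.48
1.8^-0.19 = 0.8943
Denominator = 1.19 × 0.8291 × 78.48 × 0.8943 = 69.25
D / 69.25 = 86800 / 69.25 = 1253
d = 1253^(1/0.82) = 1253^1.2195 = 5997 m

d ≈ 6.00 km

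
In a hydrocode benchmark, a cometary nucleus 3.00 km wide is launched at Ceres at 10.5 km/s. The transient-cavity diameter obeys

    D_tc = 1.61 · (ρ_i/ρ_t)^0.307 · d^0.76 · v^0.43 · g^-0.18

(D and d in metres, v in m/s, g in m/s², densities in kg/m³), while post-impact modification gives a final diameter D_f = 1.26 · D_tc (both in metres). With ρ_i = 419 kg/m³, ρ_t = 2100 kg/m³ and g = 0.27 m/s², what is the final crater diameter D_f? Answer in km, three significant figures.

In SI: d = 3000 m, v = 10500 m/s.
(ρ_i/ρ_t)^0.307 = (419/2100)^0.307 = 0.6097
d^0.76 = 3000^0.76 = 439.1
v^0.43 = 10500^0.43 = 53.59
g^-0.18 = 0.27^-0.18 = 1.266
D_tc = 1.61 × 0.6097 × 439.1 × 53.59 × 1.266 = 29240 m
D_f = 1.26 × 29240 = 36842 m
     = 36.84 km

D_f ≈ 36.8 km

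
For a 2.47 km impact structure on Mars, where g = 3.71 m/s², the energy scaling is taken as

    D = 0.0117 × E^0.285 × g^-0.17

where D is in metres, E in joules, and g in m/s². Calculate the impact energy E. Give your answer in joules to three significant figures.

Rearranging: E = [D / (0.0117 · g^-0.17)]^(1/0.285).
D = 2470 m.
g^-0.17 = 3.71^-0.17 = 0.8002
D / (0.0117 × 0.8002) = 2470 / (9.362 × 10^-3) = 2.638 × 10^5
E = (2.638 × 10^5)^3.5088 = 1.052 × 10^19 J

E ≈ 1.05 × 10^19 J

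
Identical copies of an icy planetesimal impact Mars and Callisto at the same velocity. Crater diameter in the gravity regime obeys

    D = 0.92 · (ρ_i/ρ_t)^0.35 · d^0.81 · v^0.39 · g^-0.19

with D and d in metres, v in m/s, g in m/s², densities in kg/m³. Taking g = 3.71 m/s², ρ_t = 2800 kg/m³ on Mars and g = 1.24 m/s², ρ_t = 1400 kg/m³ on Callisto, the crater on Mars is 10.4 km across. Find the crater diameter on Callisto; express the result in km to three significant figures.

The impactor-only factors (d, v, ρ_i) cancel in the ratio, leaving D_Callisto/D_Mars = (g_Callisto/g_Mars)^-0.19 · (ρ_t,Mars/ρ_t,Callisto)^0.35.
(1.24/3.71)^-0.19 = 0.3342^-0.19 = 1.232
(2800/1400)^0.35 = 2.000^0.35 = 1.275
Ratio = 1.232 × 1.275 = 1.571
D_Callisto = 1.571 × 10.4 km = 16.3 km

D ≈ 16.3 km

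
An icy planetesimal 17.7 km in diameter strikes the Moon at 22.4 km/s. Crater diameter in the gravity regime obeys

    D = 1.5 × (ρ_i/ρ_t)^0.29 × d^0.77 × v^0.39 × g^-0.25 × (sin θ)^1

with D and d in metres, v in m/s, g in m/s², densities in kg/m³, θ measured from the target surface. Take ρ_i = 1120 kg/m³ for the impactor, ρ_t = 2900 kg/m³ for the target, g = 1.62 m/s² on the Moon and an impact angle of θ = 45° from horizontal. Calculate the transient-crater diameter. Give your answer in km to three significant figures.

D ≈ 66.2 km

In SI units: d = 17700 m, v = 22400 m/s.
(ρ_i/ρ_t)^0.29 = (1120/2900)^0.29 = 0.7589
d^0.77 = 17700^0.77 = 1866
v^0.39 = 22400^0.39 = 49.73
g^-0.25 = 1.62^-0.25 = 0.8864
(sin 45°)^1 = 0.7071^1 = 0.7071
D = 1.5 × 0.7589 × 1866 × 49.73 × 0.8864 × 0.7071 = 66209 m
   = 66.21 km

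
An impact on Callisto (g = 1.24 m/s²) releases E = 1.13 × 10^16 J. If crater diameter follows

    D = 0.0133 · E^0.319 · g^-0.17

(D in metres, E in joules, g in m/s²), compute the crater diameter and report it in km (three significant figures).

D ≈ 1.69 km

E^0.319 = (1.13 × 10^16)^0.319 = 1.321 × 10^5
g^-0.17 = 1.24^-0.17 = 0.9641
D = 0.0133 × 1.321 × 10^5 × 0.9641 = 1694 m
   = 1.694 km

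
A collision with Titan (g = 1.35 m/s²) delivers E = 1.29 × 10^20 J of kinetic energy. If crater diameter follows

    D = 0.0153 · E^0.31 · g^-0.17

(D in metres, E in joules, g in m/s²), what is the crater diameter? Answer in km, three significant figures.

E^0.31 = (1.29 × 10^20)^0.31 = 1.715 × 10^6
g^-0.17 = 1.35^-0.17 = 0.9503
D = 0.0153 × 1.715 × 10^6 × 0.9503 = 24935 m
   = 24.94 km

D ≈ 24.9 km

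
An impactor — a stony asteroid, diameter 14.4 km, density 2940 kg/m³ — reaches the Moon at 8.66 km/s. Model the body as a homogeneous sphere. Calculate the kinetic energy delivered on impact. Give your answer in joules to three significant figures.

d = 14400 m; v = 8660 m/s.
Mass m = (π/6) ρ d³ = (π/6) × 2940 × (14400)³ = 4.597 × 10^15 kg
E = ½ m v² = 0.5 × 4.597 × 10^15 × (8660)² = 1.724 × 10^23 J

E ≈ 1.72 × 10^23 J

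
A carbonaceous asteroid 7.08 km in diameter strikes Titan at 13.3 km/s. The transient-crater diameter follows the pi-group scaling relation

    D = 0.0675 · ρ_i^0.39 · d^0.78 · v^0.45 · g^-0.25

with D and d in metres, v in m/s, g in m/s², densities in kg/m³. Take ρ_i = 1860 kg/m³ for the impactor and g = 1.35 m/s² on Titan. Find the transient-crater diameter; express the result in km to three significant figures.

In SI units: d = 7080 m, v = 13300 m/s.
ρ_i^0.39 = 1860^0.39 = 18.84
d^0.78 = 7080^0.78 = 1007
v^0.45 = 13300^0.45 = 71.74
g^-0.25 = 1.35^-0.25 = 0.9277
D = 0.0675 × 18.84 × 1007 × 71.74 × 0.9277 = 85228 m
   = 85.23 km

D ≈ 85.2 km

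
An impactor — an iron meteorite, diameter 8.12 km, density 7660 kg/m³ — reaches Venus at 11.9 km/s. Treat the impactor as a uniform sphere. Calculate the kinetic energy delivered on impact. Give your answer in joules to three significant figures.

d = 8120 m; v = 11900 m/s.
Mass m = (π/6) ρ d³ = (π/6) × 7660 × (8120)³ = 2.147 × 10^15 kg
E = ½ m v² = 0.5 × 2.147 × 10^15 × (11900)² = 1.520 × 10^23 J

E ≈ 1.52 × 10^23 J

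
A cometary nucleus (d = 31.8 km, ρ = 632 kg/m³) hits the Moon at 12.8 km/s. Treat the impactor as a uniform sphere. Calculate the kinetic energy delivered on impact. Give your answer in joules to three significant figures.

E ≈ 8.72 × 10^23 J

d = 31800 m; v = 12800 m/s.
Mass m = (π/6) ρ d³ = (π/6) × 632 × (31800)³ = 1.064 × 10^16 kg
E = ½ m v² = 0.5 × 1.064 × 10^16 × (12800)² = 8.716 × 10^23 J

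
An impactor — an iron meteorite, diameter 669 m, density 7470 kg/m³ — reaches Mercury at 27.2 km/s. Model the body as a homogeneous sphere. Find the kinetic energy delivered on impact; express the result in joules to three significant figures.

E ≈ 4.33 × 10^20 J

v = 27200 m/s.
Mass m = (π/6) ρ d³ = (π/6) × 7470 × (669)³ = 1.171 × 10^12 kg
E = ½ m v² = 0.5 × 1.171 × 10^12 × (27200)² = 4.332 × 10^20 J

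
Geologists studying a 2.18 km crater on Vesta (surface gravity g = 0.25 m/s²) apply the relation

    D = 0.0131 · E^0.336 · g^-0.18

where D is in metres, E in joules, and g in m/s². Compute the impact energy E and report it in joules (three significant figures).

E ≈ 1.65 × 10^15 J

Rearranging: E = [D / (0.0131 · g^-0.18)]^(1/0.336).
D = 2180 m.
g^-0.18 = 0.25^-0.18 = 1.283
D / (0.0131 × 1.283) = 2180 / (0.01681) = 1.297 × 10^5
E = (1.297 × 10^5)^2.9762 = 1.649 × 10^15 J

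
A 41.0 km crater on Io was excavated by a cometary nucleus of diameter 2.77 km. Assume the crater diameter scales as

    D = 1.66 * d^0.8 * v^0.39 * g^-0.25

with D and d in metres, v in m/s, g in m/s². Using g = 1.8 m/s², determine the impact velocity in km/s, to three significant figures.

v ≈ 23.2 km/s

Rearranging for v: v = [D / (1.66 · 2770^0.8 · 1.8^-0.25)]^(1/0.39).
D = 41000 m.
2770^0.8 = 567.5
1.8^-0.25 = 0.8633
Denominator = 1.66 × 567.5 × 0.8633 = 813.3
D / 813.3 = 41000 / 813.3 = 50.41
v = 50.41^(1/0.39) = 50.41^2.5641 = 23197 m/s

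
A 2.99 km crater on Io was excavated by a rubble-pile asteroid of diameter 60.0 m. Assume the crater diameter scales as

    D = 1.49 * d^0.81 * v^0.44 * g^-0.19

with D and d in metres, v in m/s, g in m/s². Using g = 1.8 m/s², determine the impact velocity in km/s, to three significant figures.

v ≈ 22.0 km/s

Rearranging for v: v = [D / (1.49 · 60^0.81 · 1.8^-0.19)]^(1/0.44).
D = 2990 m.
60^0.81 = 27.56
1.8^-0.19 = 0.8943
Denominator = 1.49 × 27.56 × 0.8943 = 36.72
D / 36.72 = 2990 / 36.72 = 81.43
v = 81.43^(1/0.44) = 81.43^2.2727 = 22011 m/s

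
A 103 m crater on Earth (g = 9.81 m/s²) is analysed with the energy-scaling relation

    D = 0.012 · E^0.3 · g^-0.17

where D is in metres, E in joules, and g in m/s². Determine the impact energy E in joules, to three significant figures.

E ≈ 4.72 × 10^13 J

Rearranging: E = [D / (0.012 · g^-0.17)]^(1/0.3).
g^-0.17 = 9.81^-0.17 = 0.6783
D / (0.012 × 0.6783) = 103 / (8.140 × 10^-3) = 1.265 × 10^4
E = (1.265 × 10^4)^3.3333 = 4.715 × 10^13 J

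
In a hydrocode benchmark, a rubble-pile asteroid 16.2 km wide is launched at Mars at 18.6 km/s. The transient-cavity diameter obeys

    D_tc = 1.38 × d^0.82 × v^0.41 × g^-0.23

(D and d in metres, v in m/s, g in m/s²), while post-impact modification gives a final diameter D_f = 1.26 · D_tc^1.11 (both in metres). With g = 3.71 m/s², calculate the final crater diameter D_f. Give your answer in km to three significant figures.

In SI: d = 16200 m, v = 18600 m/s.
d^0.82 = 16200^0.82 = 2830
v^0.41 = 18600^0.41 = 56.30
g^-0.23 = 3.71^-0.23 = 0.7397
D_tc = 1.38 × 2830 × 56.30 × 0.7397 = 1.626 × 10^5 m
D_f = 1.26 × (1.626 × 10^5)^1.11 = 7.669 × 10^5 m
     = 766.9 km

D_f ≈ 767 km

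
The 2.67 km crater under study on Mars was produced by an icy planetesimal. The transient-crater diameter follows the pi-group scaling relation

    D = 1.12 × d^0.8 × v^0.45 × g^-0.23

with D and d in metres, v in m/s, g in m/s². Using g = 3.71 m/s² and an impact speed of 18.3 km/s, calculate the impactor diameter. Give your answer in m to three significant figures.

d ≈ 97.2 m

Rearranging for d: d = [D / (1.12 · 18300^0.45 · 3.71^-0.23)]^(1/0.8).
D = 2670 m.
18300^0.45 = 82.81
3.71^-0.23 = 0.7397
Denominator = 1.12 × 82.81 × 0.7397 = 68.61
D / 68.61 = 2670 / 68.61 = 38.92
d = 38.92^(1/0.8) = 38.92^1.25 = 97.21 m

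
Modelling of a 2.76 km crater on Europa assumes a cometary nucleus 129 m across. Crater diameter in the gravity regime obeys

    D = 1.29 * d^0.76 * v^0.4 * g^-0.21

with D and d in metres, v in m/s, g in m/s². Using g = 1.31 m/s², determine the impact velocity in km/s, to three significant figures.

v ≈ 23.8 km/s

Rearranging for v: v = [D / (1.29 · 129^0.76 · 1.31^-0.21)]^(1/0.4).
D = 2760 m.
129^0.76 = 40.18
1.31^-0.21 = 0.9449
Denominator = 1.29 × 40.18 × 0.9449 = 48.98
D / 48.98 = 2760 / 48.98 = 56.35
v = 56.35^(1/0.4) = 56.35^2.5 = 23836 m/s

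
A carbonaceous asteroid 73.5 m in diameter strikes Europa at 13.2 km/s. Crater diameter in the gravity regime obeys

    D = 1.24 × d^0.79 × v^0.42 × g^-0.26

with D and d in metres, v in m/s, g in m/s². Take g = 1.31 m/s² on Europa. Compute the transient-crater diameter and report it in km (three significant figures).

In SI units: v = 13200 m/s.
d^0.79 = 73.5^0.79 = 29.81
v^0.42 = 13200^0.42 = 53.78
g^-0.26 = 1.31^-0.26 = 0.9322
D = 1.24 × 29.81 × 53.78 × 0.9322 = 1853 m
   = 1.853 km

D ≈ 1.85 km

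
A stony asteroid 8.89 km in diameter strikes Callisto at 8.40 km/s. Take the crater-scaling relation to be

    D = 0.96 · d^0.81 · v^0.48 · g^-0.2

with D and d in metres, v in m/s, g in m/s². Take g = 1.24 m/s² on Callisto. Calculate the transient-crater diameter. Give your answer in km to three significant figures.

In SI units: d = 8890 m, v = 8400 m/s.
d^0.81 = 8890^0.81 = 1580
v^0.48 = 8400^0.48 = 76.50
g^-0.2 = 1.24^-0.2 = 0.9579
D = 0.96 × 1580 × 76.50 × 0.9579 = 1.112 × 10^5 m
   = 111.2 km

D ≈ 111 km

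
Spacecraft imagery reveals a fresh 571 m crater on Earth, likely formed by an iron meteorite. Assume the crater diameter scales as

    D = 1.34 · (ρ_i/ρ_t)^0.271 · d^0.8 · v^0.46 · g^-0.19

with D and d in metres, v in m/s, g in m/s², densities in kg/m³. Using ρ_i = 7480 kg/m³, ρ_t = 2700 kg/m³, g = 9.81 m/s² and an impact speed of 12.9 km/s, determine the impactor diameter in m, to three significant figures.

d ≈ 10.2 m

Rearranging for d: d = [D / (1.34 · (7480/2700)^0.271 · 12900^0.46 · 9.81^-0.19)]^(1/0.8).
(7480/2700)^0.271 = 1.318
12900^0.46 = 77.78
9.81^-0.19 = 0.6480
Denominator = 1.34 × 1.318 × 77.78 × 0.6480 = 89.01
D / 89.01 = 571 / 89.01 = 6.415
d = 6.415^(1/0.8) = 6.415^1.25 = 10.21 m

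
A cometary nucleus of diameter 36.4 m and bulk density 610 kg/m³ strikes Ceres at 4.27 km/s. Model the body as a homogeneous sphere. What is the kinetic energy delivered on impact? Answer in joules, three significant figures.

v = 4270 m/s.
Mass m = (π/6) ρ d³ = (π/6) × 610 × (36.4)³ = 1.540 × 10^7 kg
E = ½ m v² = 0.5 × 1.540 × 10^7 × (4270)² = 1.404 × 10^14 J

E ≈ 1.40 × 10^14 J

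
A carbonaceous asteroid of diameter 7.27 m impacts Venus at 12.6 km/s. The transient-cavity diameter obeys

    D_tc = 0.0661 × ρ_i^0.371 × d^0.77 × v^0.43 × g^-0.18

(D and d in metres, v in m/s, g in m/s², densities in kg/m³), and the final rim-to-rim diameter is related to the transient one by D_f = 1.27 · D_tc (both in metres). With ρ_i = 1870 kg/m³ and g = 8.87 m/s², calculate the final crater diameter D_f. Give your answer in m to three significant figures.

D_f ≈ 248 m

v = 12600 m/s.
ρ_i^0.371 = 1870^0.371 = 16.36
d^0.77 = 7.27^0.77 = 4.607
v^0.43 = 12600^0.43 = 57.96
g^-0.18 = 8.87^-0.18 = 0.6751
D_tc = 0.0661 × 16.36 × 4.607 × 57.96 × 0.6751 = 194.9 m
D_f = 1.27 × 194.9 = 247.5 m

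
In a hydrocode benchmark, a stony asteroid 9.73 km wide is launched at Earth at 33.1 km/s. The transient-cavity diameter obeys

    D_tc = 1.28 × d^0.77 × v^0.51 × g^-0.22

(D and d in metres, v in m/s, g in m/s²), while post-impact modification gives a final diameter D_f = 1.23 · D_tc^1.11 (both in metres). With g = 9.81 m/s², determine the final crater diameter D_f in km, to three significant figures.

In SI: d = 9730 m, v = 33100 m/s.
d^0.77 = 9730^0.77 = 1177
v^0.51 = 33100^0.51 = 201.9
g^-0.22 = 9.81^-0.22 = 0.6051
D_tc = 1.28 × 1177 × 201.9 × 0.6051 = 1.841 × 10^5 m
D_f = 1.23 × (1.841 × 10^5)^1.11 = 8.592 × 10^5 m
     = 859.2 km

D_f ≈ 859 km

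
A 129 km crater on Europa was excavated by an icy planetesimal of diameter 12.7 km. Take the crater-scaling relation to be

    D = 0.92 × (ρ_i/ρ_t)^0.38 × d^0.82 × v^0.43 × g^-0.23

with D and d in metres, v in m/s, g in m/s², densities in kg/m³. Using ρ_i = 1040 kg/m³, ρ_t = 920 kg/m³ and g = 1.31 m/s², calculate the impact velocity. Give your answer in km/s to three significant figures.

v ≈ 14.4 km/s

Rearranging for v: v = [D / (0.92 · (1040/920)^0.38 · 12700^0.82 · 1.31^-0.23)]^(1/0.43).
D = 129000 m.
(1040/920)^0.38 = 1.048
12700^0.82 = 2318
1.31^-0.23 = 0.9398
Denominator = 0.92 × 1.048 × 2318 × 0.9398 = 2100
D / 2100 = 129000 / 2100 = 61.43
v = 61.43^(1/0.43) = 61.43^2.3256 = 14423 m/s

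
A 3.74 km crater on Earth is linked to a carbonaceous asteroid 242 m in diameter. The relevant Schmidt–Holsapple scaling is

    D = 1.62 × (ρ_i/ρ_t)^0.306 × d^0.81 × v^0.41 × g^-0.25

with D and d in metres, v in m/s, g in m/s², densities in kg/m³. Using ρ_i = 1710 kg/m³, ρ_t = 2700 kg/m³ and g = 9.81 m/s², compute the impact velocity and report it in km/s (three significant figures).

Rearranging for v: v = [D / (1.62 · (1710/2700)^0.306 · 242^0.81 · 9.81^-0.25)]^(1/0.41).
D = 3740 m.
(1710/2700)^0.306 = 0.8696
242^0.81 = 85.29
9.81^-0.25 = 0.5650
Denominator = 1.62 × 0.8696 × 85.29 × 0.5650 = 67.89
D / 67.89 = 3740 / 67.89 = 55.09
v = 55.09^(1/0.41) = 55.09^2.439 = 17639 m/s

v ≈ 17.6 km/s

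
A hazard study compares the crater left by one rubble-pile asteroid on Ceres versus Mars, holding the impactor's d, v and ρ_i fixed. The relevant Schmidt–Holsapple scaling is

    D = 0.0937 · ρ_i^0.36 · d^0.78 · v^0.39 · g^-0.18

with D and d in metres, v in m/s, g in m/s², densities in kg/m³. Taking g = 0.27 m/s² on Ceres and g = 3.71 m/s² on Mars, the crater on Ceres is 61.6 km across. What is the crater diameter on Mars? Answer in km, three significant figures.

D ≈ 38.4 km

All impactor-dependent factors cancel in the ratio, leaving D_Mars/D_Ceres = (g_Mars/g_Ceres)^-0.18.
(3.71/0.27)^-0.18 = 13.74^-0.18 = 0.6240
D_Mars = 0.6240 × 61.6 km = 38.4 km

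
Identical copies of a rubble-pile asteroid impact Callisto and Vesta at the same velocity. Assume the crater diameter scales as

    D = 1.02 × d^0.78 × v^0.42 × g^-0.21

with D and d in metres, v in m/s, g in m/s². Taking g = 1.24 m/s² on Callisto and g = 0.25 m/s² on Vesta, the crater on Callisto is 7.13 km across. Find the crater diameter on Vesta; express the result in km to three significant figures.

D ≈ 9.98 km

All impactor-dependent factors cancel in the ratio, leaving D_Vesta/D_Callisto = (g_Vesta/g_Callisto)^-0.21.
(0.25/1.24)^-0.21 = 0.2016^-0.21 = 1.400
D_Vesta = 1.400 × 7.13 km = 9.98 km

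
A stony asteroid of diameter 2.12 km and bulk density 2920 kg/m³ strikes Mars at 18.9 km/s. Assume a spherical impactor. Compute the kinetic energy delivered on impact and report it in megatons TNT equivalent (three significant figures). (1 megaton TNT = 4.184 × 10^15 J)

E ≈ 6.22 × 10^5 Mt TNT

d = 2120 m; v = 18900 m/s.
Mass m = (π/6) ρ d³ = (π/6) × 2920 × (2120)³ = 1.457 × 10^13 kg
E = ½ m v² = 0.5 × 1.457 × 10^13 × (18900)² = 2.602 × 10^21 J
   = 2.602 × 10^21 / 4.184×10^15 = 6.219 × 10^5 Mt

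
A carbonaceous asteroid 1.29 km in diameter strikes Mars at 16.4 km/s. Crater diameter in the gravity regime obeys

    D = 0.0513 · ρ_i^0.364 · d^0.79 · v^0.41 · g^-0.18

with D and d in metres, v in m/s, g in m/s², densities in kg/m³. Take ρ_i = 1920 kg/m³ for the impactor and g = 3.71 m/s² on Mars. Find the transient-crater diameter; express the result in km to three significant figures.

D ≈ 9.73 km

In SI units: d = 1290 m, v = 16400 m/s.
ρ_i^0.364 = 1920^0.364 = 15.67
d^0.79 = 1290^0.79 = 286.7
v^0.41 = 16400^0.41 = 53.47
g^-0.18 = 3.71^-0.18 = 0.7898
D = 0.0513 × 15.67 × 286.7 × 53.47 × 0.7898 = 9733 m
   = 9.733 km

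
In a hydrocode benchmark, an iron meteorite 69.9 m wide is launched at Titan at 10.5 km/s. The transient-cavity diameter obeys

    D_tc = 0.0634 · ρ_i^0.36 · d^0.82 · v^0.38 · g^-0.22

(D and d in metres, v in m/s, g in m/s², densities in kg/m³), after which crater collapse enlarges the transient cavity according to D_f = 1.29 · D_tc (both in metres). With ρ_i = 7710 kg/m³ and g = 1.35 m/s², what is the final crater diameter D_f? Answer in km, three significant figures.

v = 10500 m/s.
ρ_i^0.36 = 7710^0.36 = 25.08
d^0.82 = 69.9^0.82 = 32.54
v^0.38 = 10500^0.38 = 33.73
g^-0.22 = 1.35^-0.22 = 0.9361
D_tc = 0.0634 × 25.08 × 32.54 × 33.73 × 0.9361 = 1634 m
D_f = 1.29 × 1634 = 2108 m
     = 2.108 km

D_f ≈ 2.11 km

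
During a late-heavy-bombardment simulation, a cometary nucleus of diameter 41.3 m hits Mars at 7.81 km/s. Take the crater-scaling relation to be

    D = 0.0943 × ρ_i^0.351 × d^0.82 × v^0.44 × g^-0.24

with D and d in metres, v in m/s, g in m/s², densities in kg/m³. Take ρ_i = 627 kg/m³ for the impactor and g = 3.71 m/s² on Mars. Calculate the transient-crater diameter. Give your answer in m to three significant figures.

D ≈ 720 m

In SI units: v = 7810 m/s.
ρ_i^0.351 = 627^0.351 = 9.590
d^0.82 = 41.3^0.82 = 21.14
v^0.44 = 7810^0.44 = 51.61
g^-0.24 = 3.71^-0.24 = 0.7300
D = 0.0943 × 9.590 × 21.14 × 51.61 × 0.7300 = 720.3 m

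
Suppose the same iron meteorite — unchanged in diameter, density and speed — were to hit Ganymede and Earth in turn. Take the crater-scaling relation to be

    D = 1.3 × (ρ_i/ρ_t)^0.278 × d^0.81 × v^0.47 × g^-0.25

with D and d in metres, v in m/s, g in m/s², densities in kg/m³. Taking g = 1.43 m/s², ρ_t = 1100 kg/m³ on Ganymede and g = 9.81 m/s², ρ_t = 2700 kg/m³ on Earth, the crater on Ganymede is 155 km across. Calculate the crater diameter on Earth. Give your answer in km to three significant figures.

The impactor-only factors (d, v, ρ_i) cancel in the ratio, leaving D_Earth/D_Ganymede = (g_Earth/g_Ganymede)^-0.25 · (ρ_t,Ganymede/ρ_t,Earth)^0.278.
(9.81/1.43)^-0.25 = 6.860^-0.25 = 0.6179
(1100/2700)^0.278 = 0.4074^0.278 = 0.7791
Ratio = 0.6179 × 0.7791 = 0.4814
D_Earth = 0.4814 × 155 km = 74.6 km

D ≈ 74.6 km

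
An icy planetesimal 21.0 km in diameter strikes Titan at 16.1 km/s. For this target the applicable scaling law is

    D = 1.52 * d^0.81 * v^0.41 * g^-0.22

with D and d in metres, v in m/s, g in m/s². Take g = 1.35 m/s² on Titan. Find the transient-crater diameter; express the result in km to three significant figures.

In SI units: d = 21000 m, v = 16100 m/s.
d^0.81 = 21000^0.81 = 3170
v^0.41 = 16100^0.41 = 53.06
g^-0.22 = 1.35^-0.22 = 0.9361
D = 1.52 × 3170 × 53.06 × 0.9361 = 2.393 × 10^5 m
   = 239.3 km

D ≈ 239 km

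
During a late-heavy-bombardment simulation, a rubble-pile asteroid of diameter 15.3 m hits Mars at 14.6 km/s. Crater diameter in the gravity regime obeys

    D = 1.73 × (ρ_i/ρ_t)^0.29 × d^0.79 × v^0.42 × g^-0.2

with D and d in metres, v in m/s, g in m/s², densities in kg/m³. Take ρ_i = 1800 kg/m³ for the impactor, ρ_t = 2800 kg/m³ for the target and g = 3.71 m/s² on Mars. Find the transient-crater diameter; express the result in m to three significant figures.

In SI units: v = 14600 m/s.
(ρ_i/ρ_t)^0.29 = (1800/2800)^0.29 = 0.8797
d^0.79 = 15.3^0.79 = 8.628
v^0.42 = 14600^0.42 = 56.11
g^-0.2 = 3.71^-0.2 = 0.7694
D = 1.73 × 0.8797 × 8.628 × 56.11 × 0.7694 = 566.9 m

D ≈ 567 m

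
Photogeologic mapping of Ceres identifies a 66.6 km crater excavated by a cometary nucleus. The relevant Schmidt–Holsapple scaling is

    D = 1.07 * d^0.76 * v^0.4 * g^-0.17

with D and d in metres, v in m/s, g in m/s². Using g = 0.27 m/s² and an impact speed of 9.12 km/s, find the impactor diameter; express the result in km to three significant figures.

d ≈ 12.5 km

Rearranging for d: d = [D / (1.07 · 9120^0.4 · 0.27^-0.17)]^(1/0.76).
D = 66600 m.
9120^0.4 = 38.37
0.27^-0.17 = 1.249
Denominator = 1.07 × 38.37 × 1.249 = 51.28
D / 51.28 = 66600 / 51.28 = 1299
d = 1299^(1/0.76) = 1299^1.3158 = 12499 m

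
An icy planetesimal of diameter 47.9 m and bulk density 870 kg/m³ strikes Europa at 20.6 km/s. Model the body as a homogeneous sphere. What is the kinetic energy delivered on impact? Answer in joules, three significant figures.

v = 20600 m/s.
Mass m = (π/6) ρ d³ = (π/6) × 870 × (47.9)³ = 5.006 × 10^7 kg
E = ½ m v² = 0.5 × 5.006 × 10^7 × (20600)² = 1.062 × 10^16 J

E ≈ 1.06 × 10^16 J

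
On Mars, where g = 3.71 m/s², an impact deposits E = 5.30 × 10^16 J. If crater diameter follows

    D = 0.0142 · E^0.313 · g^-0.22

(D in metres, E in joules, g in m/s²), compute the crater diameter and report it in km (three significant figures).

D ≈ 1.83 km

E^0.313 = (5.30 × 10^16)^0.313 = 1.717 × 10^5
g^-0.22 = 3.71^-0.22 = 0.7494
D = 0.0142 × 1.717 × 10^5 × 0.7494 = 1827 m
   = 1.827 km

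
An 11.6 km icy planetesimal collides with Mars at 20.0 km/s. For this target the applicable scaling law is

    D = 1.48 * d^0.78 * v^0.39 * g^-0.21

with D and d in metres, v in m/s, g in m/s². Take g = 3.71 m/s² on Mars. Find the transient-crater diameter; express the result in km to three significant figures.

D ≈ 79.1 km

In SI units: d = 11600 m, v = 20000 m/s.
d^0.78 = 11600^0.78 = 1480
v^0.39 = 20000^0.39 = 47.58
g^-0.21 = 3.71^-0.21 = 0.7593
D = 1.48 × 1480 × 47.58 × 0.7593 = 79134 m
   = 79.13 km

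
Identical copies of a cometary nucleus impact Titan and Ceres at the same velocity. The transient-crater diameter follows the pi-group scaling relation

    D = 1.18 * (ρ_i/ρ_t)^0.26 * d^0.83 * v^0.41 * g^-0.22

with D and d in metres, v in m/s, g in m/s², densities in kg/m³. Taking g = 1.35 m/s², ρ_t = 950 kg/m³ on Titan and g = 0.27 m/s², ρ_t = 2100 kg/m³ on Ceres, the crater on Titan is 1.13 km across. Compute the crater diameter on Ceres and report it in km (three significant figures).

D ≈ 1.31 km

The impactor-only factors (d, v, ρ_i) cancel in the ratio, leaving D_Ceres/D_Titan = (g_Ceres/g_Titan)^-0.22 · (ρ_t,Titan/ρ_t,Ceres)^0.26.
(0.27/1.35)^-0.22 = 0.2000^-0.22 = 1.425
(950/2100)^0.26 = 0.4524^0.26 = 0.8136
Ratio = 1.425 × 0.8136 = 1.159
D_Ceres = 1.159 × 1.13 km = 1.31 km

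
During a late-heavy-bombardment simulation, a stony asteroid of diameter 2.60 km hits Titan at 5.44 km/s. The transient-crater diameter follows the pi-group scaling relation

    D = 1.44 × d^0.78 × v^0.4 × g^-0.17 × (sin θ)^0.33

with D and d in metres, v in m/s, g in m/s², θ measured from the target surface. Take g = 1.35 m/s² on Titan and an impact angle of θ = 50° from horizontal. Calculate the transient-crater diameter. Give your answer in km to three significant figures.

D ≈ 18.0 km

In SI units: d = 2600 m, v = 5440 m/s.
d^0.78 = 2600^0.78 = 461.0
v^0.4 = 5440^0.4 = 31.21
g^-0.17 = 1.35^-0.17 = 0.9503
(sin 50°)^0.33 = 0.7660^0.33 = 0.9158
D = 1.44 × 461.0 × 31.21 × 0.9503 × 0.9158 = 18031 m
   = 18.03 km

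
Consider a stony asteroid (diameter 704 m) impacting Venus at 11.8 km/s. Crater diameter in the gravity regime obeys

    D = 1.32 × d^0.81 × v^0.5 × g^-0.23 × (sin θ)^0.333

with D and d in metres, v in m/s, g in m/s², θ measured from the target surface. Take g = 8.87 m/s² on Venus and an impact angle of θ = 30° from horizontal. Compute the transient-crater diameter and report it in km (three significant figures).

D ≈ 14.0 km

In SI units: v = 11800 m/s.
d^0.81 = 704^0.81 = 202.6
v^0.5 = 11800^0.5 = 108.6
g^-0.23 = 8.87^-0.23 = 0.6053
(sin 30°)^0.333 = 0.5000^0.333 = 0.7939
D = 1.32 × 202.6 × 108.6 × 0.6053 × 0.7939 = 13957 m
   = 13.96 km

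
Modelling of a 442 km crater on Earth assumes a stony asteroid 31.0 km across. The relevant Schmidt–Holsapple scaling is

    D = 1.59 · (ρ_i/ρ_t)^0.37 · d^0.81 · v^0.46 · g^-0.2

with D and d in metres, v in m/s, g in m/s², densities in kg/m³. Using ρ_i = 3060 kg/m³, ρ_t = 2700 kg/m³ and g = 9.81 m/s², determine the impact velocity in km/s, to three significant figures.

v ≈ 20.6 km/s

Rearranging for v: v = [D / (1.59 · (3060/2700)^0.37 · 31000^0.81 · 9.81^-0.2)]^(1/0.46).
D = 442000 m.
(3060/2700)^0.37 = 1.047
31000^0.81 = 4345
9.81^-0.2 = 0.6334
Denominator = 1.59 × 1.047 × 4345 × 0.6334 = 4582
D / 4582 = 442000 / 4582 = 96.46
v = 96.46^(1/0.46) = 96.46^2.1739 = 20596 m/s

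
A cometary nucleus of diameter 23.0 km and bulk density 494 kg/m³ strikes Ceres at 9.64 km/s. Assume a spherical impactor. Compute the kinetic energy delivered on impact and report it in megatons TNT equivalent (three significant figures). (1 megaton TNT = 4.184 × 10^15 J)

E ≈ 3.49 × 10^7 Mt TNT

d = 23000 m; v = 9640 m/s.
Mass m = (π/6) ρ d³ = (π/6) × 494 × (23000)³ = 3.147 × 10^15 kg
E = ½ m v² = 0.5 × 3.147 × 10^15 × (9640)² = 1.462 × 10^23 J
   = 1.462 × 10^23 / 4.184×10^15 = 3.494 × 10^7 Mt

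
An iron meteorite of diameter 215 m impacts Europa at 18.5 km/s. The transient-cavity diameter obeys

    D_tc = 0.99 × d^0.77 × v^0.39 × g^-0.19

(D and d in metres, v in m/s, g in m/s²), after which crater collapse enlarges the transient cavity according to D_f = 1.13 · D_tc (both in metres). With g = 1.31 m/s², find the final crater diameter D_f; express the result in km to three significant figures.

v = 18500 m/s.
d^0.77 = 215^0.77 = 62.51
v^0.39 = 18500^0.39 = 46.15
g^-0.19 = 1.31^-0.19 = 0.9500
D_tc = 0.99 × 62.51 × 46.15 × 0.9500 = 2713 m
D_f = 1.13 × 2713 = 3066 m
     = 3.066 km

D_f ≈ 3.07 km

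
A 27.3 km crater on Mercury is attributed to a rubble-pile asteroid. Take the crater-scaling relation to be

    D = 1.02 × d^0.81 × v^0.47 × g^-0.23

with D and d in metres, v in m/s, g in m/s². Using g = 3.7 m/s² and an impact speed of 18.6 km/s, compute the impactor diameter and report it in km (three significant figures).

d ≈ 1.41 km

Rearranging for d: d = [D / (1.02 · 18600^0.47 · 3.7^-0.23)]^(1/0.81).
D = 27300 m.
18600^0.47 = 101.5
3.7^-0.23 = 0.7401
Denominator = 1.02 × 101.5 × 0.7401 = 76.62
D / 76.62 = 27300 / 76.62 = 356.3
d = 356.3^(1/0.81) = 356.3^1.2346 = 1414 m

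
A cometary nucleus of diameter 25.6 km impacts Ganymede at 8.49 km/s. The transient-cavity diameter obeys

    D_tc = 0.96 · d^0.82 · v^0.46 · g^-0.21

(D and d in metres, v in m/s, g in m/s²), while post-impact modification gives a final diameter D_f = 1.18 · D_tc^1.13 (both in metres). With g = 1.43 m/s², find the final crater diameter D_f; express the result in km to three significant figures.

In SI: d = 25600 m, v = 8490 m/s.
d^0.82 = 25600^0.82 = 4119
v^0.46 = 8490^0.46 = 64.16
g^-0.21 = 1.43^-0.21 = 0.9276
D_tc = 0.96 × 4119 × 64.16 × 0.9276 = 2.353 × 10^5 m
D_f = 1.18 × (2.353 × 10^5)^1.13 = 1.386 × 10^6 m
     = 1386 km

D_f ≈ 1390 km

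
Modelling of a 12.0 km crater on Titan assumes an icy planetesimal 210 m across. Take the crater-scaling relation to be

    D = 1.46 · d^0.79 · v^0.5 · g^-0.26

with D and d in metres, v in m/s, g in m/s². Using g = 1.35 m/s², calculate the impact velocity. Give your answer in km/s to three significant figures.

Rearranging for v: v = [D / (1.46 · 210^0.79 · 1.35^-0.26)]^(1/0.5).
D = 12000 m.
210^0.79 = 68.32
1.35^-0.26 = 0.9249
Denominator = 1.46 × 68.32 × 0.9249 = 92.26
D / 92.26 = 12000 / 92.26 = 130.1
v = 130.1^(1/0.5) = 130.1^2 = 16926 m/s

v ≈ 16.9 km/s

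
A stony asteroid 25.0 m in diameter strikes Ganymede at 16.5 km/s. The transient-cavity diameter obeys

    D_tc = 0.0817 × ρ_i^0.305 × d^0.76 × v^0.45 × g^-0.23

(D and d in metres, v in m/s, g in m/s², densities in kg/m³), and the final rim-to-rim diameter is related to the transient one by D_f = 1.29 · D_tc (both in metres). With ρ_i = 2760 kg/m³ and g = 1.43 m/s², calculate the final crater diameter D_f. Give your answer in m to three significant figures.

v = 16500 m/s.
ρ_i^0.305 = 2760^0.305 = 11.21
d^0.76 = 25^0.76 = 11.55
v^0.45 = 16500^0.45 = 79.04
g^-0.23 = 1.43^-0.23 = 0.9210
D_tc = 0.0817 × 11.21 × 11.55 × 79.04 × 0.9210 = 770.0 m
D_f = 1.29 × 770.0 = 993.3 m

D_f ≈ 993 m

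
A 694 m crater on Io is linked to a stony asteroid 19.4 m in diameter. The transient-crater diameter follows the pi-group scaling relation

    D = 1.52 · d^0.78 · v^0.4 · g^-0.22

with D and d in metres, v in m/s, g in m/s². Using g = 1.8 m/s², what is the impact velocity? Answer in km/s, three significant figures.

v ≈ 19.0 km/s

Rearranging for v: v = [D / (1.52 · 19.4^0.78 · 1.8^-0.22)]^(1/0.4).
19.4^0.78 = 10.10
1.8^-0.22 = 0.8787
Denominator = 1.52 × 10.10 × 0.8787 = 13.49
D / 13.49 = 694 / 13.49 = 51.45
v = 51.45^(1/0.4) = 51.45^2.5 = 18987 m/s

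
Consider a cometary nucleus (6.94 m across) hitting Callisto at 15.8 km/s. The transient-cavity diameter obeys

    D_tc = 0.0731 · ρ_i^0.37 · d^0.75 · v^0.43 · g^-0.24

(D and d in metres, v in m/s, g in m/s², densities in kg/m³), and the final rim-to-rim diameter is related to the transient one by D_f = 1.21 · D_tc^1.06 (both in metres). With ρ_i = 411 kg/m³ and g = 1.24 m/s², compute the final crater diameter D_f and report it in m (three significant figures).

D_f ≈ 290 m

v = 15800 m/s.
ρ_i^0.37 = 411^0.37 = 9.271
d^0.75 = 6.94^0.75 = 4.276
v^0.43 = 15800^0.43 = 63.89
g^-0.24 = 1.24^-0.24 = 0.9497
D_tc = 0.0731 × 9.271 × 4.276 × 63.89 × 0.9497 = 175.8 m
D_f = 1.21 × (175.8)^1.06 = 290.1 m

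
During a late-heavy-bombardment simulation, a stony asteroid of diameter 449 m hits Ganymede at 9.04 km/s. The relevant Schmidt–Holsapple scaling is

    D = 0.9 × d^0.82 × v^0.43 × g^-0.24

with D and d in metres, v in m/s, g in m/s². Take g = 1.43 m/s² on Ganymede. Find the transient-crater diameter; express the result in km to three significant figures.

D ≈ 6.21 km

In SI units: v = 9040 m/s.
d^0.82 = 449^0.82 = 149.6
v^0.43 = 9040^0.43 = 50.25
g^-0.24 = 1.43^-0.24 = 0.9177
D = 0.9 × 149.6 × 50.25 × 0.9177 = 6209 m
   = 6.209 km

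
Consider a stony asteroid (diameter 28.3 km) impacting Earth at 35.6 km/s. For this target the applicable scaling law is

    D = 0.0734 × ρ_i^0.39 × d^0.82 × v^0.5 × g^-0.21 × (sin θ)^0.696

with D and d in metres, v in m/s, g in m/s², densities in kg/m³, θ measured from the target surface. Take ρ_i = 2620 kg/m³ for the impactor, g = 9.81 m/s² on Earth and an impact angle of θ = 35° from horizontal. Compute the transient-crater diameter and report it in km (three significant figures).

In SI units: d = 28300 m, v = 35600 m/s.
ρ_i^0.39 = 2620^0.39 = 21.53
d^0.82 = 28300^0.82 = 4472
v^0.5 = 35600^0.5 = 188.7
g^-0.21 = 9.81^-0.21 = 0.6191
(sin 35°)^0.696 = 0.5736^0.696 = 0.6792
D = 0.0734 × 21.53 × 4472 × 188.7 × 0.6191 × 0.6792 = 5.608 × 10^5 m
   = 560.8 km

D ≈ 561 km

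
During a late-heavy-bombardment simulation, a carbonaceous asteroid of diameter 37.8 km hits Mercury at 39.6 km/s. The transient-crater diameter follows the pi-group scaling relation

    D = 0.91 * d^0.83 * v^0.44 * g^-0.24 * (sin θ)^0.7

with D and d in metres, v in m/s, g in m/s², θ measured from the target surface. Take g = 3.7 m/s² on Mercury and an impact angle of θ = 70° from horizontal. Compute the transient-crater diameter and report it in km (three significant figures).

In SI units: d = 37800 m, v = 39600 m/s.
d^0.83 = 37800^0.83 = 6300
v^0.44 = 39600^0.44 = 105.4
g^-0.24 = 3.7^-0.24 = 0.7305
(sin 70°)^0.7 = 0.9397^0.7 = 0.9574
D = 0.91 × 6300 × 105.4 × 0.7305 × 0.9574 = 4.226 × 10^5 m
   = 422.6 km

D ≈ 423 km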